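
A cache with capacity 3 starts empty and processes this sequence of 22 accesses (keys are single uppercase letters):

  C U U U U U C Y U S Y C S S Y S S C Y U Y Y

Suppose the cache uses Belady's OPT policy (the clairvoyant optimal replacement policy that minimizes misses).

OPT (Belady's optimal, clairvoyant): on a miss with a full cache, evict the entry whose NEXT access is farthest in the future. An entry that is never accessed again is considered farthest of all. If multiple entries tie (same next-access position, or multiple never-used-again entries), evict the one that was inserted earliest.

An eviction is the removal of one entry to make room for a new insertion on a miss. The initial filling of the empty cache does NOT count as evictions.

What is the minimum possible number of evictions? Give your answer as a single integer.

OPT (Belady) simulation (capacity=3):
  1. access C: MISS. Cache: [C]
  2. access U: MISS. Cache: [C U]
  3. access U: HIT. Next use of U: step 4. Cache: [C U]
  4. access U: HIT. Next use of U: step 5. Cache: [C U]
  5. access U: HIT. Next use of U: step 6. Cache: [C U]
  6. access U: HIT. Next use of U: step 9. Cache: [C U]
  7. access C: HIT. Next use of C: step 12. Cache: [C U]
  8. access Y: MISS. Cache: [C U Y]
  9. access U: HIT. Next use of U: step 20. Cache: [C U Y]
  10. access S: MISS, evict U (next use: step 20). Cache: [C Y S]
  11. access Y: HIT. Next use of Y: step 15. Cache: [C Y S]
  12. access C: HIT. Next use of C: step 18. Cache: [C Y S]
  13. access S: HIT. Next use of S: step 14. Cache: [C Y S]
  14. access S: HIT. Next use of S: step 16. Cache: [C Y S]
  15. access Y: HIT. Next use of Y: step 19. Cache: [C Y S]
  16. access S: HIT. Next use of S: step 17. Cache: [C Y S]
  17. access S: HIT. Next use of S: never. Cache: [C Y S]
  18. access C: HIT. Next use of C: never. Cache: [C Y S]
  19. access Y: HIT. Next use of Y: step 21. Cache: [C Y S]
  20. access U: MISS, evict C (next use: never). Cache: [Y S U]
  21. access Y: HIT. Next use of Y: step 22. Cache: [Y S U]
  22. access Y: HIT. Next use of Y: never. Cache: [Y S U]
Total: 17 hits, 5 misses, 2 evictions

Answer: 2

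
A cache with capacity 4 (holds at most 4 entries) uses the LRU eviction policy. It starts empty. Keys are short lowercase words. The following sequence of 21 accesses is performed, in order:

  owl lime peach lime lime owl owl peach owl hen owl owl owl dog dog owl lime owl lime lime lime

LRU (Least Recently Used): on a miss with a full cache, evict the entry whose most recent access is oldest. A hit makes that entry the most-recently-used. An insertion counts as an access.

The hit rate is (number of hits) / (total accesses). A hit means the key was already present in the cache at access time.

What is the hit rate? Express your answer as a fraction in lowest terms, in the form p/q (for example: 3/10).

Answer: 5/7

Derivation:
LRU simulation (capacity=4):
  1. access owl: MISS. Cache (LRU->MRU): [owl]
  2. access lime: MISS. Cache (LRU->MRU): [owl lime]
  3. access peach: MISS. Cache (LRU->MRU): [owl lime peach]
  4. access lime: HIT. Cache (LRU->MRU): [owl peach lime]
  5. access lime: HIT. Cache (LRU->MRU): [owl peach lime]
  6. access owl: HIT. Cache (LRU->MRU): [peach lime owl]
  7. access owl: HIT. Cache (LRU->MRU): [peach lime owl]
  8. access peach: HIT. Cache (LRU->MRU): [lime owl peach]
  9. access owl: HIT. Cache (LRU->MRU): [lime peach owl]
  10. access hen: MISS. Cache (LRU->MRU): [lime peach owl hen]
  11. access owl: HIT. Cache (LRU->MRU): [lime peach hen owl]
  12. access owl: HIT. Cache (LRU->MRU): [lime peach hen owl]
  13. access owl: HIT. Cache (LRU->MRU): [lime peach hen owl]
  14. access dog: MISS, evict lime. Cache (LRU->MRU): [peach hen owl dog]
  15. access dog: HIT. Cache (LRU->MRU): [peach hen owl dog]
  16. access owl: HIT. Cache (LRU->MRU): [peach hen dog owl]
  17. access lime: MISS, evict peach. Cache (LRU->MRU): [hen dog owl lime]
  18. access owl: HIT. Cache (LRU->MRU): [hen dog lime owl]
  19. access lime: HIT. Cache (LRU->MRU): [hen dog owl lime]
  20. access lime: HIT. Cache (LRU->MRU): [hen dog owl lime]
  21. access lime: HIT. Cache (LRU->MRU): [hen dog owl lime]
Total: 15 hits, 6 misses, 2 evictions

Hit rate = 15/21 = 5/7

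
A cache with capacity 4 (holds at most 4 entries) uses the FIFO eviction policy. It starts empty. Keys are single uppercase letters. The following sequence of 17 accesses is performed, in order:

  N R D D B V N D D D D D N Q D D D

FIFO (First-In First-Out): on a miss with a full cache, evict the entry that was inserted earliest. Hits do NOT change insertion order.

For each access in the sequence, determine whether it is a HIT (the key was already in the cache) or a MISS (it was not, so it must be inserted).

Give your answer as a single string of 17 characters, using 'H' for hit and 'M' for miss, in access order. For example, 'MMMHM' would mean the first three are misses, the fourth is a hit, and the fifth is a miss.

Answer: MMMHMMMHHHHHHMMHH

Derivation:
FIFO simulation (capacity=4):
  1. access N: MISS. Cache (old->new): [N]
  2. access R: MISS. Cache (old->new): [N R]
  3. access D: MISS. Cache (old->new): [N R D]
  4. access D: HIT. Cache (old->new): [N R D]
  5. access B: MISS. Cache (old->new): [N R D B]
  6. access V: MISS, evict N. Cache (old->new): [R D B V]
  7. access N: MISS, evict R. Cache (old->new): [D B V N]
  8. access D: HIT. Cache (old->new): [D B V N]
  9. access D: HIT. Cache (old->new): [D B V N]
  10. access D: HIT. Cache (old->new): [D B V N]
  11. access D: HIT. Cache (old->new): [D B V N]
  12. access D: HIT. Cache (old->new): [D B V N]
  13. access N: HIT. Cache (old->new): [D B V N]
  14. access Q: MISS, evict D. Cache (old->new): [B V N Q]
  15. access D: MISS, evict B. Cache (old->new): [V N Q D]
  16. access D: HIT. Cache (old->new): [V N Q D]
  17. access D: HIT. Cache (old->new): [V N Q D]
Total: 9 hits, 8 misses, 4 evictions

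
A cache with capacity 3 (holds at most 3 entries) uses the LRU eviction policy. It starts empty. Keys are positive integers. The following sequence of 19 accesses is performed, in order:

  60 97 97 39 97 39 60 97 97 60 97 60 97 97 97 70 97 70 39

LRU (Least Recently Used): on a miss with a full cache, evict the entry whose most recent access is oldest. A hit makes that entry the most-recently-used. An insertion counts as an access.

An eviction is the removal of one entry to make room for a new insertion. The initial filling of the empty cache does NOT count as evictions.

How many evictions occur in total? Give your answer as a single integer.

LRU simulation (capacity=3):
  1. access 60: MISS. Cache (LRU->MRU): [60]
  2. access 97: MISS. Cache (LRU->MRU): [60 97]
  3. access 97: HIT. Cache (LRU->MRU): [60 97]
  4. access 39: MISS. Cache (LRU->MRU): [60 97 39]
  5. access 97: HIT. Cache (LRU->MRU): [60 39 97]
  6. access 39: HIT. Cache (LRU->MRU): [60 97 39]
  7. access 60: HIT. Cache (LRU->MRU): [97 39 60]
  8. access 97: HIT. Cache (LRU->MRU): [39 60 97]
  9. access 97: HIT. Cache (LRU->MRU): [39 60 97]
  10. access 60: HIT. Cache (LRU->MRU): [39 97 60]
  11. access 97: HIT. Cache (LRU->MRU): [39 60 97]
  12. access 60: HIT. Cache (LRU->MRU): [39 97 60]
  13. access 97: HIT. Cache (LRU->MRU): [39 60 97]
  14. access 97: HIT. Cache (LRU->MRU): [39 60 97]
  15. access 97: HIT. Cache (LRU->MRU): [39 60 97]
  16. access 70: MISS, evict 39. Cache (LRU->MRU): [60 97 70]
  17. access 97: HIT. Cache (LRU->MRU): [60 70 97]
  18. access 70: HIT. Cache (LRU->MRU): [60 97 70]
  19. access 39: MISS, evict 60. Cache (LRU->MRU): [97 70 39]
Total: 14 hits, 5 misses, 2 evictions

Answer: 2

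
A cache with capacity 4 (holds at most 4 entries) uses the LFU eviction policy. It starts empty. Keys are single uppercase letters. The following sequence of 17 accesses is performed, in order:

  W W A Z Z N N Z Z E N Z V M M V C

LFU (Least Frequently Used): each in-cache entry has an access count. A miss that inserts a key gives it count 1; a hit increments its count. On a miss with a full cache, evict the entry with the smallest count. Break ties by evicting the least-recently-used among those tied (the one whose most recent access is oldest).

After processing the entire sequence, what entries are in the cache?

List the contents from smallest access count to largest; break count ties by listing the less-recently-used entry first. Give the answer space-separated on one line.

LFU simulation (capacity=4):
  1. access W: MISS. Cache: [W(c=1)]
  2. access W: HIT, count now 2. Cache: [W(c=2)]
  3. access A: MISS. Cache: [A(c=1) W(c=2)]
  4. access Z: MISS. Cache: [A(c=1) Z(c=1) W(c=2)]
  5. access Z: HIT, count now 2. Cache: [A(c=1) W(c=2) Z(c=2)]
  6. access N: MISS. Cache: [A(c=1) N(c=1) W(c=2) Z(c=2)]
  7. access N: HIT, count now 2. Cache: [A(c=1) W(c=2) Z(c=2) N(c=2)]
  8. access Z: HIT, count now 3. Cache: [A(c=1) W(c=2) N(c=2) Z(c=3)]
  9. access Z: HIT, count now 4. Cache: [A(c=1) W(c=2) N(c=2) Z(c=4)]
  10. access E: MISS, evict A(c=1). Cache: [E(c=1) W(c=2) N(c=2) Z(c=4)]
  11. access N: HIT, count now 3. Cache: [E(c=1) W(c=2) N(c=3) Z(c=4)]
  12. access Z: HIT, count now 5. Cache: [E(c=1) W(c=2) N(c=3) Z(c=5)]
  13. access V: MISS, evict E(c=1). Cache: [V(c=1) W(c=2) N(c=3) Z(c=5)]
  14. access M: MISS, evict V(c=1). Cache: [M(c=1) W(c=2) N(c=3) Z(c=5)]
  15. access M: HIT, count now 2. Cache: [W(c=2) M(c=2) N(c=3) Z(c=5)]
  16. access V: MISS, evict W(c=2). Cache: [V(c=1) M(c=2) N(c=3) Z(c=5)]
  17. access C: MISS, evict V(c=1). Cache: [C(c=1) M(c=2) N(c=3) Z(c=5)]
Total: 8 hits, 9 misses, 5 evictions

Answer: C M N Z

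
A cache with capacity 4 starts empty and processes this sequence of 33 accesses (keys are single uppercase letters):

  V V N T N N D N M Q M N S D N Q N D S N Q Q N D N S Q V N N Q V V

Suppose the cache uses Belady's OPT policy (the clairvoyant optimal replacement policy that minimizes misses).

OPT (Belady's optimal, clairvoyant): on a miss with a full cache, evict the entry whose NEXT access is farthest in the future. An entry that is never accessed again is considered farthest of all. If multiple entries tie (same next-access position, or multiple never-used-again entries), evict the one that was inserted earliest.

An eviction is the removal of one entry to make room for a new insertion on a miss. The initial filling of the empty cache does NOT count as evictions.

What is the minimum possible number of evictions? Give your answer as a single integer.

Answer: 4

Derivation:
OPT (Belady) simulation (capacity=4):
  1. access V: MISS. Cache: [V]
  2. access V: HIT. Next use of V: step 28. Cache: [V]
  3. access N: MISS. Cache: [V N]
  4. access T: MISS. Cache: [V N T]
  5. access N: HIT. Next use of N: step 6. Cache: [V N T]
  6. access N: HIT. Next use of N: step 8. Cache: [V N T]
  7. access D: MISS. Cache: [V N T D]
  8. access N: HIT. Next use of N: step 12. Cache: [V N T D]
  9. access M: MISS, evict T (next use: never). Cache: [V N D M]
  10. access Q: MISS, evict V (next use: step 28). Cache: [N D M Q]
  11. access M: HIT. Next use of M: never. Cache: [N D M Q]
  12. access N: HIT. Next use of N: step 15. Cache: [N D M Q]
  13. access S: MISS, evict M (next use: never). Cache: [N D Q S]
  14. access D: HIT. Next use of D: step 18. Cache: [N D Q S]
  15. access N: HIT. Next use of N: step 17. Cache: [N D Q S]
  16. access Q: HIT. Next use of Q: step 21. Cache: [N D Q S]
  17. access N: HIT. Next use of N: step 20. Cache: [N D Q S]
  18. access D: HIT. Next use of D: step 24. Cache: [N D Q S]
  19. access S: HIT. Next use of S: step 26. Cache: [N D Q S]
  20. access N: HIT. Next use of N: step 23. Cache: [N D Q S]
  21. access Q: HIT. Next use of Q: step 22. Cache: [N D Q S]
  22. access Q: HIT. Next use of Q: step 27. Cache: [N D Q S]
  23. access N: HIT. Next use of N: step 25. Cache: [N D Q S]
  24. access D: HIT. Next use of D: never. Cache: [N D Q S]
  25. access N: HIT. Next use of N: step 29. Cache: [N D Q S]
  26. access S: HIT. Next use of S: never. Cache: [N D Q S]
  27. access Q: HIT. Next use of Q: step 31. Cache: [N D Q S]
  28. access V: MISS, evict D (next use: never). Cache: [N Q S V]
  29. access N: HIT. Next use of N: step 30. Cache: [N Q S V]
  30. access N: HIT. Next use of N: never. Cache: [N Q S V]
  31. access Q: HIT. Next use of Q: never. Cache: [N Q S V]
  32. access V: HIT. Next use of V: step 33. Cache: [N Q S V]
  33. access V: HIT. Next use of V: never. Cache: [N Q S V]
Total: 25 hits, 8 misses, 4 evictions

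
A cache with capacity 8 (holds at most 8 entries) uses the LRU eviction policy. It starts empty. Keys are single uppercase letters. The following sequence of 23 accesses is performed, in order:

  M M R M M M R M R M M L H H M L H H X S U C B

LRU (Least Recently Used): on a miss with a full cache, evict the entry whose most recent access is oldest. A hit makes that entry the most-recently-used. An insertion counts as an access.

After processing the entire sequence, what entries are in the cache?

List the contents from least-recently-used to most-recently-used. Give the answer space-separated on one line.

Answer: M L H X S U C B

Derivation:
LRU simulation (capacity=8):
  1. access M: MISS. Cache (LRU->MRU): [M]
  2. access M: HIT. Cache (LRU->MRU): [M]
  3. access R: MISS. Cache (LRU->MRU): [M R]
  4. access M: HIT. Cache (LRU->MRU): [R M]
  5. access M: HIT. Cache (LRU->MRU): [R M]
  6. access M: HIT. Cache (LRU->MRU): [R M]
  7. access R: HIT. Cache (LRU->MRU): [M R]
  8. access M: HIT. Cache (LRU->MRU): [R M]
  9. access R: HIT. Cache (LRU->MRU): [M R]
  10. access M: HIT. Cache (LRU->MRU): [R M]
  11. access M: HIT. Cache (LRU->MRU): [R M]
  12. access L: MISS. Cache (LRU->MRU): [R M L]
  13. access H: MISS. Cache (LRU->MRU): [R M L H]
  14. access H: HIT. Cache (LRU->MRU): [R M L H]
  15. access M: HIT. Cache (LRU->MRU): [R L H M]
  16. access L: HIT. Cache (LRU->MRU): [R H M L]
  17. access H: HIT. Cache (LRU->MRU): [R M L H]
  18. access H: HIT. Cache (LRU->MRU): [R M L H]
  19. access X: MISS. Cache (LRU->MRU): [R M L H X]
  20. access S: MISS. Cache (LRU->MRU): [R M L H X S]
  21. access U: MISS. Cache (LRU->MRU): [R M L H X S U]
  22. access C: MISS. Cache (LRU->MRU): [R M L H X S U C]
  23. access B: MISS, evict R. Cache (LRU->MRU): [M L H X S U C B]
Total: 14 hits, 9 misses, 1 evictions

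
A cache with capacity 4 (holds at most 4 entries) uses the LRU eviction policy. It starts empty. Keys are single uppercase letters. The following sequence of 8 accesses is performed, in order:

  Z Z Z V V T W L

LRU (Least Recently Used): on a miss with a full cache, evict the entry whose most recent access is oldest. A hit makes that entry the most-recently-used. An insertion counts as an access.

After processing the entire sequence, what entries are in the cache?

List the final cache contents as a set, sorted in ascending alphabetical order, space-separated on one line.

LRU simulation (capacity=4):
  1. access Z: MISS. Cache (LRU->MRU): [Z]
  2. access Z: HIT. Cache (LRU->MRU): [Z]
  3. access Z: HIT. Cache (LRU->MRU): [Z]
  4. access V: MISS. Cache (LRU->MRU): [Z V]
  5. access V: HIT. Cache (LRU->MRU): [Z V]
  6. access T: MISS. Cache (LRU->MRU): [Z V T]
  7. access W: MISS. Cache (LRU->MRU): [Z V T W]
  8. access L: MISS, evict Z. Cache (LRU->MRU): [V T W L]
Total: 3 hits, 5 misses, 1 evictions

Answer: L T V W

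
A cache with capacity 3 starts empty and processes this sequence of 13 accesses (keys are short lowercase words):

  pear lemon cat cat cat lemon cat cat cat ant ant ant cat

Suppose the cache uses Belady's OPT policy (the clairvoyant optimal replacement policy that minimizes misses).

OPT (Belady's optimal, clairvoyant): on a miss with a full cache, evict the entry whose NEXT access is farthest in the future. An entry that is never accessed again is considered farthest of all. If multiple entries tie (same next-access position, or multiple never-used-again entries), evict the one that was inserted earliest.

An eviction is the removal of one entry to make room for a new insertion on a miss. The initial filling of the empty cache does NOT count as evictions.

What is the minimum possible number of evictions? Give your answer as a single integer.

Answer: 1

Derivation:
OPT (Belady) simulation (capacity=3):
  1. access pear: MISS. Cache: [pear]
  2. access lemon: MISS. Cache: [pear lemon]
  3. access cat: MISS. Cache: [pear lemon cat]
  4. access cat: HIT. Next use of cat: step 5. Cache: [pear lemon cat]
  5. access cat: HIT. Next use of cat: step 7. Cache: [pear lemon cat]
  6. access lemon: HIT. Next use of lemon: never. Cache: [pear lemon cat]
  7. access cat: HIT. Next use of cat: step 8. Cache: [pear lemon cat]
  8. access cat: HIT. Next use of cat: step 9. Cache: [pear lemon cat]
  9. access cat: HIT. Next use of cat: step 13. Cache: [pear lemon cat]
  10. access ant: MISS, evict pear (next use: never). Cache: [lemon cat ant]
  11. access ant: HIT. Next use of ant: step 12. Cache: [lemon cat ant]
  12. access ant: HIT. Next use of ant: never. Cache: [lemon cat ant]
  13. access cat: HIT. Next use of cat: never. Cache: [lemon cat ant]
Total: 9 hits, 4 misses, 1 evictions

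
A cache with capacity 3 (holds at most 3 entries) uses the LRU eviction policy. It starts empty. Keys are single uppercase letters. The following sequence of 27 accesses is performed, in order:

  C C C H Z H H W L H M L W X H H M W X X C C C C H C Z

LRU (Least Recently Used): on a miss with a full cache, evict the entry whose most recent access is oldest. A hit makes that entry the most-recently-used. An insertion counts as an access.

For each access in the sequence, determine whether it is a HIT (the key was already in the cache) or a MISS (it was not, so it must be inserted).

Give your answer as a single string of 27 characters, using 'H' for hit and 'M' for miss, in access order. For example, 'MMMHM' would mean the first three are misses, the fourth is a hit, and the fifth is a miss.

LRU simulation (capacity=3):
  1. access C: MISS. Cache (LRU->MRU): [C]
  2. access C: HIT. Cache (LRU->MRU): [C]
  3. access C: HIT. Cache (LRU->MRU): [C]
  4. access H: MISS. Cache (LRU->MRU): [C H]
  5. access Z: MISS. Cache (LRU->MRU): [C H Z]
  6. access H: HIT. Cache (LRU->MRU): [C Z H]
  7. access H: HIT. Cache (LRU->MRU): [C Z H]
  8. access W: MISS, evict C. Cache (LRU->MRU): [Z H W]
  9. access L: MISS, evict Z. Cache (LRU->MRU): [H W L]
  10. access H: HIT. Cache (LRU->MRU): [W L H]
  11. access M: MISS, evict W. Cache (LRU->MRU): [L H M]
  12. access L: HIT. Cache (LRU->MRU): [H M L]
  13. access W: MISS, evict H. Cache (LRU->MRU): [M L W]
  14. access X: MISS, evict M. Cache (LRU->MRU): [L W X]
  15. access H: MISS, evict L. Cache (LRU->MRU): [W X H]
  16. access H: HIT. Cache (LRU->MRU): [W X H]
  17. access M: MISS, evict W. Cache (LRU->MRU): [X H M]
  18. access W: MISS, evict X. Cache (LRU->MRU): [H M W]
  19. access X: MISS, evict H. Cache (LRU->MRU): [M W X]
  20. access X: HIT. Cache (LRU->MRU): [M W X]
  21. access C: MISS, evict M. Cache (LRU->MRU): [W X C]
  22. access C: HIT. Cache (LRU->MRU): [W X C]
  23. access C: HIT. Cache (LRU->MRU): [W X C]
  24. access C: HIT. Cache (LRU->MRU): [W X C]
  25. access H: MISS, evict W. Cache (LRU->MRU): [X C H]
  26. access C: HIT. Cache (LRU->MRU): [X H C]
  27. access Z: MISS, evict X. Cache (LRU->MRU): [H C Z]
Total: 12 hits, 15 misses, 12 evictions

Answer: MHHMMHHMMHMHMMMHMMMHMHHHMHM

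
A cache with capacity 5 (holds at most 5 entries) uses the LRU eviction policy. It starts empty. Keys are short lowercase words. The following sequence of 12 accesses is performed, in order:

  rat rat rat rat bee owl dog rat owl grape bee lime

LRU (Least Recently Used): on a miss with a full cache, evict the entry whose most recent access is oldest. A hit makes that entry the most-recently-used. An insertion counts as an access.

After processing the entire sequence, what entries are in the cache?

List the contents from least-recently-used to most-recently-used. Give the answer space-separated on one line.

Answer: rat owl grape bee lime

Derivation:
LRU simulation (capacity=5):
  1. access rat: MISS. Cache (LRU->MRU): [rat]
  2. access rat: HIT. Cache (LRU->MRU): [rat]
  3. access rat: HIT. Cache (LRU->MRU): [rat]
  4. access rat: HIT. Cache (LRU->MRU): [rat]
  5. access bee: MISS. Cache (LRU->MRU): [rat bee]
  6. access owl: MISS. Cache (LRU->MRU): [rat bee owl]
  7. access dog: MISS. Cache (LRU->MRU): [rat bee owl dog]
  8. access rat: HIT. Cache (LRU->MRU): [bee owl dog rat]
  9. access owl: HIT. Cache (LRU->MRU): [bee dog rat owl]
  10. access grape: MISS. Cache (LRU->MRU): [bee dog rat owl grape]
  11. access bee: HIT. Cache (LRU->MRU): [dog rat owl grape bee]
  12. access lime: MISS, evict dog. Cache (LRU->MRU): [rat owl grape bee lime]
Total: 6 hits, 6 misses, 1 evictions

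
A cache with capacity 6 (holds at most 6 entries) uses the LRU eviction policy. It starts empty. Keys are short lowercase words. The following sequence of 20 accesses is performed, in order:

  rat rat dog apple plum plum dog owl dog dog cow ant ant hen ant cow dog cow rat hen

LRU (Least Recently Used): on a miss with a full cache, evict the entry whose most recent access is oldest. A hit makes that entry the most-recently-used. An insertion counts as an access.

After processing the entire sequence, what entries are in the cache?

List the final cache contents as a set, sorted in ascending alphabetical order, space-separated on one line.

Answer: ant cow dog hen owl rat

Derivation:
LRU simulation (capacity=6):
  1. access rat: MISS. Cache (LRU->MRU): [rat]
  2. access rat: HIT. Cache (LRU->MRU): [rat]
  3. access dog: MISS. Cache (LRU->MRU): [rat dog]
  4. access apple: MISS. Cache (LRU->MRU): [rat dog apple]
  5. access plum: MISS. Cache (LRU->MRU): [rat dog apple plum]
  6. access plum: HIT. Cache (LRU->MRU): [rat dog apple plum]
  7. access dog: HIT. Cache (LRU->MRU): [rat apple plum dog]
  8. access owl: MISS. Cache (LRU->MRU): [rat apple plum dog owl]
  9. access dog: HIT. Cache (LRU->MRU): [rat apple plum owl dog]
  10. access dog: HIT. Cache (LRU->MRU): [rat apple plum owl dog]
  11. access cow: MISS. Cache (LRU->MRU): [rat apple plum owl dog cow]
  12. access ant: MISS, evict rat. Cache (LRU->MRU): [apple plum owl dog cow ant]
  13. access ant: HIT. Cache (LRU->MRU): [apple plum owl dog cow ant]
  14. access hen: MISS, evict apple. Cache (LRU->MRU): [plum owl dog cow ant hen]
  15. access ant: HIT. Cache (LRU->MRU): [plum owl dog cow hen ant]
  16. access cow: HIT. Cache (LRU->MRU): [plum owl dog hen ant cow]
  17. access dog: HIT. Cache (LRU->MRU): [plum owl hen ant cow dog]
  18. access cow: HIT. Cache (LRU->MRU): [plum owl hen ant dog cow]
  19. access rat: MISS, evict plum. Cache (LRU->MRU): [owl hen ant dog cow rat]
  20. access hen: HIT. Cache (LRU->MRU): [owl ant dog cow rat hen]
Total: 11 hits, 9 misses, 3 evictions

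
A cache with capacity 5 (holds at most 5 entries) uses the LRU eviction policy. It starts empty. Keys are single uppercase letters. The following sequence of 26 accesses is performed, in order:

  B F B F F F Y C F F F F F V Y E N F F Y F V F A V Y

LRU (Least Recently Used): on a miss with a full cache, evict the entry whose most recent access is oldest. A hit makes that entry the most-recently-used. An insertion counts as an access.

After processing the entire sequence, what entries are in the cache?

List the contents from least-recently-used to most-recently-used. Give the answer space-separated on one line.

LRU simulation (capacity=5):
  1. access B: MISS. Cache (LRU->MRU): [B]
  2. access F: MISS. Cache (LRU->MRU): [B F]
  3. access B: HIT. Cache (LRU->MRU): [F B]
  4. access F: HIT. Cache (LRU->MRU): [B F]
  5. access F: HIT. Cache (LRU->MRU): [B F]
  6. access F: HIT. Cache (LRU->MRU): [B F]
  7. access Y: MISS. Cache (LRU->MRU): [B F Y]
  8. access C: MISS. Cache (LRU->MRU): [B F Y C]
  9. access F: HIT. Cache (LRU->MRU): [B Y C F]
  10. access F: HIT. Cache (LRU->MRU): [B Y C F]
  11. access F: HIT. Cache (LRU->MRU): [B Y C F]
  12. access F: HIT. Cache (LRU->MRU): [B Y C F]
  13. access F: HIT. Cache (LRU->MRU): [B Y C F]
  14. access V: MISS. Cache (LRU->MRU): [B Y C F V]
  15. access Y: HIT. Cache (LRU->MRU): [B C F V Y]
  16. access E: MISS, evict B. Cache (LRU->MRU): [C F V Y E]
  17. access N: MISS, evict C. Cache (LRU->MRU): [F V Y E N]
  18. access F: HIT. Cache (LRU->MRU): [V Y E N F]
  19. access F: HIT. Cache (LRU->MRU): [V Y E N F]
  20. access Y: HIT. Cache (LRU->MRU): [V E N F Y]
  21. access F: HIT. Cache (LRU->MRU): [V E N Y F]
  22. access V: HIT. Cache (LRU->MRU): [E N Y F V]
  23. access F: HIT. Cache (LRU->MRU): [E N Y V F]
  24. access A: MISS, evict E. Cache (LRU->MRU): [N Y V F A]
  25. access V: HIT. Cache (LRU->MRU): [N Y F A V]
  26. access Y: HIT. Cache (LRU->MRU): [N F A V Y]
Total: 18 hits, 8 misses, 3 evictions

Answer: N F A V Y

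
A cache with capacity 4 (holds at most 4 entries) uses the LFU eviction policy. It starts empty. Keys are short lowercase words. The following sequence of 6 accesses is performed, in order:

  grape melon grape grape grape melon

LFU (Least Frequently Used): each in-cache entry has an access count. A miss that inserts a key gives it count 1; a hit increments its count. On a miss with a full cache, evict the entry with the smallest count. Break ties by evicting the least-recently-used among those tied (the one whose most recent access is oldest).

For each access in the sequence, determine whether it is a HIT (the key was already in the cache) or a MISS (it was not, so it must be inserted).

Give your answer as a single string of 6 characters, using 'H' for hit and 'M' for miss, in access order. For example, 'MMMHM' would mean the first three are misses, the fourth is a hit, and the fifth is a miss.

LFU simulation (capacity=4):
  1. access grape: MISS. Cache: [grape(c=1)]
  2. access melon: MISS. Cache: [grape(c=1) melon(c=1)]
  3. access grape: HIT, count now 2. Cache: [melon(c=1) grape(c=2)]
  4. access grape: HIT, count now 3. Cache: [melon(c=1) grape(c=3)]
  5. access grape: HIT, count now 4. Cache: [melon(c=1) grape(c=4)]
  6. access melon: HIT, count now 2. Cache: [melon(c=2) grape(c=4)]
Total: 4 hits, 2 misses, 0 evictions

Answer: MMHHHH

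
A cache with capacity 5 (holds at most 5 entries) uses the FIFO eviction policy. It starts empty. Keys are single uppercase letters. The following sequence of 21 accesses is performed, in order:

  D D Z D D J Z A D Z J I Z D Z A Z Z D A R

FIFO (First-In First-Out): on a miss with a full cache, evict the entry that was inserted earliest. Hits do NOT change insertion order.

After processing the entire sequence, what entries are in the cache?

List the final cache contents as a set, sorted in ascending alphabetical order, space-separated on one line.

FIFO simulation (capacity=5):
  1. access D: MISS. Cache (old->new): [D]
  2. access D: HIT. Cache (old->new): [D]
  3. access Z: MISS. Cache (old->new): [D Z]
  4. access D: HIT. Cache (old->new): [D Z]
  5. access D: HIT. Cache (old->new): [D Z]
  6. access J: MISS. Cache (old->new): [D Z J]
  7. access Z: HIT. Cache (old->new): [D Z J]
  8. access A: MISS. Cache (old->new): [D Z J A]
  9. access D: HIT. Cache (old->new): [D Z J A]
  10. access Z: HIT. Cache (old->new): [D Z J A]
  11. access J: HIT. Cache (old->new): [D Z J A]
  12. access I: MISS. Cache (old->new): [D Z J A I]
  13. access Z: HIT. Cache (old->new): [D Z J A I]
  14. access D: HIT. Cache (old->new): [D Z J A I]
  15. access Z: HIT. Cache (old->new): [D Z J A I]
  16. access A: HIT. Cache (old->new): [D Z J A I]
  17. access Z: HIT. Cache (old->new): [D Z J A I]
  18. access Z: HIT. Cache (old->new): [D Z J A I]
  19. access D: HIT. Cache (old->new): [D Z J A I]
  20. access A: HIT. Cache (old->new): [D Z J A I]
  21. access R: MISS, evict D. Cache (old->new): [Z J A I R]
Total: 15 hits, 6 misses, 1 evictions

Answer: A I J R Z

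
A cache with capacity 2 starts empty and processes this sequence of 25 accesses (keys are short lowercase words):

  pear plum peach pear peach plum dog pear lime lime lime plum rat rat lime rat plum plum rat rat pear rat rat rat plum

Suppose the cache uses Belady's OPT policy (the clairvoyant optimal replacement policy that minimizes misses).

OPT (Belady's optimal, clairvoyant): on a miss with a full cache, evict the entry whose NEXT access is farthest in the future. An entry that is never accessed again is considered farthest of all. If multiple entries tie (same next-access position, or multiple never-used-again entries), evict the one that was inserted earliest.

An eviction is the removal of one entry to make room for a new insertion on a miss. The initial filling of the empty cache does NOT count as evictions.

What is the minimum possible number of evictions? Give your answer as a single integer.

OPT (Belady) simulation (capacity=2):
  1. access pear: MISS. Cache: [pear]
  2. access plum: MISS. Cache: [pear plum]
  3. access peach: MISS, evict plum (next use: step 6). Cache: [pear peach]
  4. access pear: HIT. Next use of pear: step 8. Cache: [pear peach]
  5. access peach: HIT. Next use of peach: never. Cache: [pear peach]
  6. access plum: MISS, evict peach (next use: never). Cache: [pear plum]
  7. access dog: MISS, evict plum (next use: step 12). Cache: [pear dog]
  8. access pear: HIT. Next use of pear: step 21. Cache: [pear dog]
  9. access lime: MISS, evict dog (next use: never). Cache: [pear lime]
  10. access lime: HIT. Next use of lime: step 11. Cache: [pear lime]
  11. access lime: HIT. Next use of lime: step 15. Cache: [pear lime]
  12. access plum: MISS, evict pear (next use: step 21). Cache: [lime plum]
  13. access rat: MISS, evict plum (next use: step 17). Cache: [lime rat]
  14. access rat: HIT. Next use of rat: step 16. Cache: [lime rat]
  15. access lime: HIT. Next use of lime: never. Cache: [lime rat]
  16. access rat: HIT. Next use of rat: step 19. Cache: [lime rat]
  17. access plum: MISS, evict lime (next use: never). Cache: [rat plum]
  18. access plum: HIT. Next use of plum: step 25. Cache: [rat plum]
  19. access rat: HIT. Next use of rat: step 20. Cache: [rat plum]
  20. access rat: HIT. Next use of rat: step 22. Cache: [rat plum]
  21. access pear: MISS, evict plum (next use: step 25). Cache: [rat pear]
  22. access rat: HIT. Next use of rat: step 23. Cache: [rat pear]
  23. access rat: HIT. Next use of rat: step 24. Cache: [rat pear]
  24. access rat: HIT. Next use of rat: never. Cache: [rat pear]
  25. access plum: MISS, evict rat (next use: never). Cache: [pear plum]
Total: 14 hits, 11 misses, 9 evictions

Answer: 9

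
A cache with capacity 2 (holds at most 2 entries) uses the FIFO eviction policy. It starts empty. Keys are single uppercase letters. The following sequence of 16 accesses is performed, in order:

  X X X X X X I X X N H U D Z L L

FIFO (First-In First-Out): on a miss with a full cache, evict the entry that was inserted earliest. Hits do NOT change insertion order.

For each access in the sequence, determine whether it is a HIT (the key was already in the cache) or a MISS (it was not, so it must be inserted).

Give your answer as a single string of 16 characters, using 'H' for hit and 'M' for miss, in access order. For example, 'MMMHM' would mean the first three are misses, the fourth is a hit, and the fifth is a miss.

Answer: MHHHHHMHHMMMMMMH

Derivation:
FIFO simulation (capacity=2):
  1. access X: MISS. Cache (old->new): [X]
  2. access X: HIT. Cache (old->new): [X]
  3. access X: HIT. Cache (old->new): [X]
  4. access X: HIT. Cache (old->new): [X]
  5. access X: HIT. Cache (old->new): [X]
  6. access X: HIT. Cache (old->new): [X]
  7. access I: MISS. Cache (old->new): [X I]
  8. access X: HIT. Cache (old->new): [X I]
  9. access X: HIT. Cache (old->new): [X I]
  10. access N: MISS, evict X. Cache (old->new): [I N]
  11. access H: MISS, evict I. Cache (old->new): [N H]
  12. access U: MISS, evict N. Cache (old->new): [H U]
  13. access D: MISS, evict H. Cache (old->new): [U D]
  14. access Z: MISS, evict U. Cache (old->new): [D Z]
  15. access L: MISS, evict D. Cache (old->new): [Z L]
  16. access L: HIT. Cache (old->new): [Z L]
Total: 8 hits, 8 misses, 6 evictions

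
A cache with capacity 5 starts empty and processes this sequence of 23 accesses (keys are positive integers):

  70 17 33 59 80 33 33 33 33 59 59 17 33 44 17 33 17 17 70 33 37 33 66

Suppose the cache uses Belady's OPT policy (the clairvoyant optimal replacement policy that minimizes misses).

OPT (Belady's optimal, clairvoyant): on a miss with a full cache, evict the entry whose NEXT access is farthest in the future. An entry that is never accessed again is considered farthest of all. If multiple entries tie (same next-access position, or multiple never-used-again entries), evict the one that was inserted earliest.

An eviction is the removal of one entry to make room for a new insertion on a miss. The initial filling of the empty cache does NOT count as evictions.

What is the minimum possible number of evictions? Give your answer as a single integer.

Answer: 3

Derivation:
OPT (Belady) simulation (capacity=5):
  1. access 70: MISS. Cache: [70]
  2. access 17: MISS. Cache: [70 17]
  3. access 33: MISS. Cache: [70 17 33]
  4. access 59: MISS. Cache: [70 17 33 59]
  5. access 80: MISS. Cache: [70 17 33 59 80]
  6. access 33: HIT. Next use of 33: step 7. Cache: [70 17 33 59 80]
  7. access 33: HIT. Next use of 33: step 8. Cache: [70 17 33 59 80]
  8. access 33: HIT. Next use of 33: step 9. Cache: [70 17 33 59 80]
  9. access 33: HIT. Next use of 33: step 13. Cache: [70 17 33 59 80]
  10. access 59: HIT. Next use of 59: step 11. Cache: [70 17 33 59 80]
  11. access 59: HIT. Next use of 59: never. Cache: [70 17 33 59 80]
  12. access 17: HIT. Next use of 17: step 15. Cache: [70 17 33 59 80]
  13. access 33: HIT. Next use of 33: step 16. Cache: [70 17 33 59 80]
  14. access 44: MISS, evict 59 (next use: never). Cache: [70 17 33 80 44]
  15. access 17: HIT. Next use of 17: step 17. Cache: [70 17 33 80 44]
  16. access 33: HIT. Next use of 33: step 20. Cache: [70 17 33 80 44]
  17. access 17: HIT. Next use of 17: step 18. Cache: [70 17 33 80 44]
  18. access 17: HIT. Next use of 17: never. Cache: [70 17 33 80 44]
  19. access 70: HIT. Next use of 70: never. Cache: [70 17 33 80 44]
  20. access 33: HIT. Next use of 33: step 22. Cache: [70 17 33 80 44]
  21. access 37: MISS, evict 70 (next use: never). Cache: [17 33 80 44 37]
  22. access 33: HIT. Next use of 33: never. Cache: [17 33 80 44 37]
  23. access 66: MISS, evict 17 (next use: never). Cache: [33 80 44 37 66]
Total: 15 hits, 8 misses, 3 evictions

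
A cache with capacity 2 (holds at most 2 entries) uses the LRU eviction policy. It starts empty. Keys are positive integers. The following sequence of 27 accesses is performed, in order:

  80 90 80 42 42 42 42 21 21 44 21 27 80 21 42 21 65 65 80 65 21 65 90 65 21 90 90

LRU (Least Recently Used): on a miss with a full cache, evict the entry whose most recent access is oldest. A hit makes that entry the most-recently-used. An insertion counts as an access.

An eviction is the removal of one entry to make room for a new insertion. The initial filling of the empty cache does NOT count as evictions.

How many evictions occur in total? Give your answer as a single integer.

Answer: 13

Derivation:
LRU simulation (capacity=2):
  1. access 80: MISS. Cache (LRU->MRU): [80]
  2. access 90: MISS. Cache (LRU->MRU): [80 90]
  3. access 80: HIT. Cache (LRU->MRU): [90 80]
  4. access 42: MISS, evict 90. Cache (LRU->MRU): [80 42]
  5. access 42: HIT. Cache (LRU->MRU): [80 42]
  6. access 42: HIT. Cache (LRU->MRU): [80 42]
  7. access 42: HIT. Cache (LRU->MRU): [80 42]
  8. access 21: MISS, evict 80. Cache (LRU->MRU): [42 21]
  9. access 21: HIT. Cache (LRU->MRU): [42 21]
  10. access 44: MISS, evict 42. Cache (LRU->MRU): [21 44]
  11. access 21: HIT. Cache (LRU->MRU): [44 21]
  12. access 27: MISS, evict 44. Cache (LRU->MRU): [21 27]
  13. access 80: MISS, evict 21. Cache (LRU->MRU): [27 80]
  14. access 21: MISS, evict 27. Cache (LRU->MRU): [80 21]
  15. access 42: MISS, evict 80. Cache (LRU->MRU): [21 42]
  16. access 21: HIT. Cache (LRU->MRU): [42 21]
  17. access 65: MISS, evict 42. Cache (LRU->MRU): [21 65]
  18. access 65: HIT. Cache (LRU->MRU): [21 65]
  19. access 80: MISS, evict 21. Cache (LRU->MRU): [65 80]
  20. access 65: HIT. Cache (LRU->MRU): [80 65]
  21. access 21: MISS, evict 80. Cache (LRU->MRU): [65 21]
  22. access 65: HIT. Cache (LRU->MRU): [21 65]
  23. access 90: MISS, evict 21. Cache (LRU->MRU): [65 90]
  24. access 65: HIT. Cache (LRU->MRU): [90 65]
  25. access 21: MISS, evict 90. Cache (LRU->MRU): [65 21]
  26. access 90: MISS, evict 65. Cache (LRU->MRU): [21 90]
  27. access 90: HIT. Cache (LRU->MRU): [21 90]
Total: 12 hits, 15 misses, 13 evictions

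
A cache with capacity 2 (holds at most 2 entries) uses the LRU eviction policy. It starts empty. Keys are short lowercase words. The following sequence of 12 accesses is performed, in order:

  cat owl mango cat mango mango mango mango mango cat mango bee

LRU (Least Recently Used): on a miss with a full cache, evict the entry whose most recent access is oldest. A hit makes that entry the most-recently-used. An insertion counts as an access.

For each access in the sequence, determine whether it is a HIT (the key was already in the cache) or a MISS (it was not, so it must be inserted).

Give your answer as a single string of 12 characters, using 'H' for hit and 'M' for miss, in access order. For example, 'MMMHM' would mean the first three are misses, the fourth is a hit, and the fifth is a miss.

LRU simulation (capacity=2):
  1. access cat: MISS. Cache (LRU->MRU): [cat]
  2. access owl: MISS. Cache (LRU->MRU): [cat owl]
  3. access mango: MISS, evict cat. Cache (LRU->MRU): [owl mango]
  4. access cat: MISS, evict owl. Cache (LRU->MRU): [mango cat]
  5. access mango: HIT. Cache (LRU->MRU): [cat mango]
  6. access mango: HIT. Cache (LRU->MRU): [cat mango]
  7. access mango: HIT. Cache (LRU->MRU): [cat mango]
  8. access mango: HIT. Cache (LRU->MRU): [cat mango]
  9. access mango: HIT. Cache (LRU->MRU): [cat mango]
  10. access cat: HIT. Cache (LRU->MRU): [mango cat]
  11. access mango: HIT. Cache (LRU->MRU): [cat mango]
  12. access bee: MISS, evict cat. Cache (LRU->MRU): [mango bee]
Total: 7 hits, 5 misses, 3 evictions

Answer: MMMMHHHHHHHM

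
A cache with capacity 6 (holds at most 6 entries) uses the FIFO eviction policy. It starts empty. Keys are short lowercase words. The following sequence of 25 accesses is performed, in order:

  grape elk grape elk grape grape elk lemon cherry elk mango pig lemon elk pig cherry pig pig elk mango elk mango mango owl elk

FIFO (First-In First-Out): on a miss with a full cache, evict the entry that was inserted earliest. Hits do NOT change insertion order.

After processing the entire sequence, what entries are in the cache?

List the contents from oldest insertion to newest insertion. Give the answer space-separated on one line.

FIFO simulation (capacity=6):
  1. access grape: MISS. Cache (old->new): [grape]
  2. access elk: MISS. Cache (old->new): [grape elk]
  3. access grape: HIT. Cache (old->new): [grape elk]
  4. access elk: HIT. Cache (old->new): [grape elk]
  5. access grape: HIT. Cache (old->new): [grape elk]
  6. access grape: HIT. Cache (old->new): [grape elk]
  7. access elk: HIT. Cache (old->new): [grape elk]
  8. access lemon: MISS. Cache (old->new): [grape elk lemon]
  9. access cherry: MISS. Cache (old->new): [grape elk lemon cherry]
  10. access elk: HIT. Cache (old->new): [grape elk lemon cherry]
  11. access mango: MISS. Cache (old->new): [grape elk lemon cherry mango]
  12. access pig: MISS. Cache (old->new): [grape elk lemon cherry mango pig]
  13. access lemon: HIT. Cache (old->new): [grape elk lemon cherry mango pig]
  14. access elk: HIT. Cache (old->new): [grape elk lemon cherry mango pig]
  15. access pig: HIT. Cache (old->new): [grape elk lemon cherry mango pig]
  16. access cherry: HIT. Cache (old->new): [grape elk lemon cherry mango pig]
  17. access pig: HIT. Cache (old->new): [grape elk lemon cherry mango pig]
  18. access pig: HIT. Cache (old->new): [grape elk lemon cherry mango pig]
  19. access elk: HIT. Cache (old->new): [grape elk lemon cherry mango pig]
  20. access mango: HIT. Cache (old->new): [grape elk lemon cherry mango pig]
  21. access elk: HIT. Cache (old->new): [grape elk lemon cherry mango pig]
  22. access mango: HIT. Cache (old->new): [grape elk lemon cherry mango pig]
  23. access mango: HIT. Cache (old->new): [grape elk lemon cherry mango pig]
  24. access owl: MISS, evict grape. Cache (old->new): [elk lemon cherry mango pig owl]
  25. access elk: HIT. Cache (old->new): [elk lemon cherry mango pig owl]
Total: 18 hits, 7 misses, 1 evictions

Answer: elk lemon cherry mango pig owl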